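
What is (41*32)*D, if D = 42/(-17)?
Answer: -55104/17 ≈ -3241.4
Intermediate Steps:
D = -42/17 (D = 42*(-1/17) = -42/17 ≈ -2.4706)
(41*32)*D = (41*32)*(-42/17) = 1312*(-42/17) = -55104/17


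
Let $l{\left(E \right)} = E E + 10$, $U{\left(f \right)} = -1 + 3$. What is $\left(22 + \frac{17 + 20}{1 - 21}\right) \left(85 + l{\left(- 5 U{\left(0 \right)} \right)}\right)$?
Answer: $\frac{15717}{4} \approx 3929.3$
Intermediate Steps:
$U{\left(f \right)} = 2$
$l{\left(E \right)} = 10 + E^{2}$ ($l{\left(E \right)} = E^{2} + 10 = 10 + E^{2}$)
$\left(22 + \frac{17 + 20}{1 - 21}\right) \left(85 + l{\left(- 5 U{\left(0 \right)} \right)}\right) = \left(22 + \frac{17 + 20}{1 - 21}\right) \left(85 + \left(10 + \left(\left(-5\right) 2\right)^{2}\right)\right) = \left(22 + \frac{37}{-20}\right) \left(85 + \left(10 + \left(-10\right)^{2}\right)\right) = \left(22 + 37 \left(- \frac{1}{20}\right)\right) \left(85 + \left(10 + 100\right)\right) = \left(22 - \frac{37}{20}\right) \left(85 + 110\right) = \frac{403}{20} \cdot 195 = \frac{15717}{4}$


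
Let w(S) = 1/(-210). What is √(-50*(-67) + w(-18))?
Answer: √147734790/210 ≈ 57.879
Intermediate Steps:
w(S) = -1/210
√(-50*(-67) + w(-18)) = √(-50*(-67) - 1/210) = √(3350 - 1/210) = √(703499/210) = √147734790/210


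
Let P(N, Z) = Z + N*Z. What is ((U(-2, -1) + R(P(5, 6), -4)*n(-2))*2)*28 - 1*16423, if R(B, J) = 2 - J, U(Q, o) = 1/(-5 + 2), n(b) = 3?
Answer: -46301/3 ≈ -15434.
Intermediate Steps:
U(Q, o) = -⅓ (U(Q, o) = 1/(-3) = -⅓)
((U(-2, -1) + R(P(5, 6), -4)*n(-2))*2)*28 - 1*16423 = ((-⅓ + (2 - 1*(-4))*3)*2)*28 - 1*16423 = ((-⅓ + (2 + 4)*3)*2)*28 - 16423 = ((-⅓ + 6*3)*2)*28 - 16423 = ((-⅓ + 18)*2)*28 - 16423 = ((53/3)*2)*28 - 16423 = (106/3)*28 - 16423 = 2968/3 - 16423 = -46301/3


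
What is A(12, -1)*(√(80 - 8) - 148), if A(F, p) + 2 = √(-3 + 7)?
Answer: 0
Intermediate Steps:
A(F, p) = 0 (A(F, p) = -2 + √(-3 + 7) = -2 + √4 = -2 + 2 = 0)
A(12, -1)*(√(80 - 8) - 148) = 0*(√(80 - 8) - 148) = 0*(√72 - 148) = 0*(6*√2 - 148) = 0*(-148 + 6*√2) = 0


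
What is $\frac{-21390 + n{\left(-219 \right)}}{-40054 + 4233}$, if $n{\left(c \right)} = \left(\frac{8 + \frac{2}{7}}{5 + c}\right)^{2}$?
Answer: $\frac{11999810549}{20095616821} \approx 0.59714$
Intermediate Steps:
$n{\left(c \right)} = \frac{3364}{49 \left(5 + c\right)^{2}}$ ($n{\left(c \right)} = \left(\frac{8 + 2 \cdot \frac{1}{7}}{5 + c}\right)^{2} = \left(\frac{8 + \frac{2}{7}}{5 + c}\right)^{2} = \left(\frac{58}{7 \left(5 + c\right)}\right)^{2} = \frac{3364}{49 \left(5 + c\right)^{2}}$)
$\frac{-21390 + n{\left(-219 \right)}}{-40054 + 4233} = \frac{-21390 + \frac{3364}{49 \left(5 - 219\right)^{2}}}{-40054 + 4233} = \frac{-21390 + \frac{3364}{49 \cdot 45796}}{-35821} = \left(-21390 + \frac{3364}{49} \cdot \frac{1}{45796}\right) \left(- \frac{1}{35821}\right) = \left(-21390 + \frac{841}{561001}\right) \left(- \frac{1}{35821}\right) = \left(- \frac{11999810549}{561001}\right) \left(- \frac{1}{35821}\right) = \frac{11999810549}{20095616821}$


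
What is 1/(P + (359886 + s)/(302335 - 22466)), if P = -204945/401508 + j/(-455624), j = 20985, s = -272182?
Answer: -4266525497712504/1037280563981981 ≈ -4.1132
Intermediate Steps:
P = -8483625505/15244723416 (P = -204945/401508 + 20985/(-455624) = -204945*1/401508 + 20985*(-1/455624) = -68315/133836 - 20985/455624 = -8483625505/15244723416 ≈ -0.55650)
1/(P + (359886 + s)/(302335 - 22466)) = 1/(-8483625505/15244723416 + (359886 - 272182)/(302335 - 22466)) = 1/(-8483625505/15244723416 + 87704/279869) = 1/(-1037280563981981/4266525497712504) = -4266525497712504/1037280563981981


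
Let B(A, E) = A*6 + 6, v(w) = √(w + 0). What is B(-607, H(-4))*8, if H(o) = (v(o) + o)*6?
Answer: -29088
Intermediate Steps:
v(w) = √w
H(o) = 6*o + 6*√o (H(o) = (√o + o)*6 = (o + √o)*6 = 6*o + 6*√o)
B(A, E) = 6 + 6*A (B(A, E) = 6*A + 6 = 6 + 6*A)
B(-607, H(-4))*8 = (6 + 6*(-607))*8 = (6 - 3642)*8 = -3636*8 = -29088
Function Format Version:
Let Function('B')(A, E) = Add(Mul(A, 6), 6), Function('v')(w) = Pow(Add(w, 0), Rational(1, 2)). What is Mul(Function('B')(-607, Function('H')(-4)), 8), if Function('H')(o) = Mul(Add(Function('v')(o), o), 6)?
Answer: -29088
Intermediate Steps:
Function('v')(w) = Pow(w, Rational(1, 2))
Function('H')(o) = Add(Mul(6, o), Mul(6, Pow(o, Rational(1, 2)))) (Function('H')(o) = Mul(Add(Pow(o, Rational(1, 2)), o), 6) = Mul(Add(o, Pow(o, Rational(1, 2))), 6) = Add(Mul(6, o), Mul(6, Pow(o, Rational(1, 2)))))
Function('B')(A, E) = Add(6, Mul(6, A)) (Function('B')(A, E) = Add(Mul(6, A), 6) = Add(6, Mul(6, A)))
Mul(Function('B')(-607, Function('H')(-4)), 8) = Mul(Add(6, Mul(6, -607)), 8) = Mul(Add(6, -3642), 8) = Mul(-3636, 8) = -29088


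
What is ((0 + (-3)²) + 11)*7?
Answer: 140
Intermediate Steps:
((0 + (-3)²) + 11)*7 = ((0 + 9) + 11)*7 = (9 + 11)*7 = 20*7 = 140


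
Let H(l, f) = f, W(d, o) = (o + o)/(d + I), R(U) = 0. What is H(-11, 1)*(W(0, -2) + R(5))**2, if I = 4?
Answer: 1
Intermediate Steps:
W(d, o) = 2*o/(4 + d) (W(d, o) = (o + o)/(d + 4) = (2*o)/(4 + d) = 2*o/(4 + d))
H(-11, 1)*(W(0, -2) + R(5))**2 = 1*(2*(-2)/(4 + 0) + 0)**2 = 1*(2*(-2)/4 + 0)**2 = 1*(2*(-2)*(1/4) + 0)**2 = 1*(-1 + 0)**2 = 1*(-1)**2 = 1*1 = 1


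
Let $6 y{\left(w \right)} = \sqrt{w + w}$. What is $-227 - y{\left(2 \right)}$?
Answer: $- \frac{682}{3} \approx -227.33$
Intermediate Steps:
$y{\left(w \right)} = \frac{\sqrt{2} \sqrt{w}}{6}$ ($y{\left(w \right)} = \frac{\sqrt{w + w}}{6} = \frac{\sqrt{2 w}}{6} = \frac{\sqrt{2} \sqrt{w}}{6}$)
$-227 - y{\left(2 \right)} = -227 - \frac{\sqrt{2} \sqrt{2}}{6} = -227 - \frac{1}{3} = - \frac{682}{3}$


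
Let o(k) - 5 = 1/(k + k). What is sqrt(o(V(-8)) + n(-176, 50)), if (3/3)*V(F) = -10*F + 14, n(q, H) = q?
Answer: I*sqrt(1510909)/94 ≈ 13.076*I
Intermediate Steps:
V(F) = 14 - 10*F (V(F) = -10*F + 14 = 14 - 10*F)
o(k) = 5 + 1/(2*k) (o(k) = 5 + 1/(k + k) = 5 + 1/(2*k))
sqrt(o(V(-8)) + n(-176, 50)) = sqrt((5 + 1/(2*(14 - 10*(-8)))) - 176) = sqrt((5 + 1/(2*(14 + 80))) - 176) = sqrt((5 + (1/2)/94) - 176) = sqrt((5 + (1/2)*(1/94)) - 176) = sqrt((5 + 1/188) - 176) = sqrt(941/188 - 176) = sqrt(-32147/188) = I*sqrt(1510909)/94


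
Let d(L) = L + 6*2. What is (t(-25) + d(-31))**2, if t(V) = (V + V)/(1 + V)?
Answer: 41209/144 ≈ 286.17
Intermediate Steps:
d(L) = 12 + L (d(L) = L + 12 = 12 + L)
t(V) = 2*V/(1 + V) (t(V) = (2*V)/(1 + V) = 2*V/(1 + V))
(t(-25) + d(-31))**2 = (2*(-25)/(1 - 25) + (12 - 31))**2 = (2*(-25)/(-24) - 19)**2 = (2*(-25)*(-1/24) - 19)**2 = (25/12 - 19)**2 = (-203/12)**2 = 41209/144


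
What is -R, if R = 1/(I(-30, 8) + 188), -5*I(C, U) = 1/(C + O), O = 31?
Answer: -5/939 ≈ -0.0053248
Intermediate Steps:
I(C, U) = -1/(5*(31 + C)) (I(C, U) = -1/(5*(C + 31)) = -1/(5*(31 + C)))
R = 5/939 (R = 1/(-1/(155 + 5*(-30)) + 188) = 1/(-1/(155 - 150) + 188) = 1/(-1/5 + 188) = 1/(-1*⅕ + 188) = 1/(-⅕ + 188) = 1/(939/5) = 5/939 ≈ 0.0053248)
-R = -1*5/939 = -5/939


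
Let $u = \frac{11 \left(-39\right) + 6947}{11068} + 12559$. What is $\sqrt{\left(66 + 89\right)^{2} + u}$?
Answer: $\frac{\sqrt{1120408742410}}{5534} \approx 191.27$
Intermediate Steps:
$u = \frac{69504765}{5534}$ ($u = \left(-429 + 6947\right) \frac{1}{11068} + 12559 = 6518 \cdot \frac{1}{11068} + 12559 = \frac{3259}{5534} + 12559 = \frac{69504765}{5534} \approx 12560.0$)
$\sqrt{\left(66 + 89\right)^{2} + u} = \sqrt{\left(66 + 89\right)^{2} + \frac{69504765}{5534}} = \sqrt{155^{2} + \frac{69504765}{5534}} = \sqrt{24025 + \frac{69504765}{5534}} = \sqrt{\frac{202459115}{5534}} = \frac{\sqrt{1120408742410}}{5534}$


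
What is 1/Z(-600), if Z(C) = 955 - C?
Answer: 1/1555 ≈ 0.00064309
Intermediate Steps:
1/Z(-600) = 1/(955 - 1*(-600)) = 1/(955 + 600) = 1/1555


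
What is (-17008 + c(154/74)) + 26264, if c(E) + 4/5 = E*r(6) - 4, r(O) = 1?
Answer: 1711857/185 ≈ 9253.3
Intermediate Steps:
c(E) = -24/5 + E (c(E) = -⅘ + (E*1 - 4) = -⅘ + (E - 4) = -⅘ + (-4 + E) = -24/5 + E)
(-17008 + c(154/74)) + 26264 = (-17008 + (-24/5 + 154/74)) + 26264 = (-17008 + (-24/5 + 154*(1/74))) + 26264 = (-17008 + (-24/5 + 77/37)) + 26264 = (-17008 - 503/185) + 26264 = -3146983/185 + 26264 = 1711857/185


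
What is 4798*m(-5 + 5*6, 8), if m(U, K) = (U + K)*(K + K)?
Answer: 2533344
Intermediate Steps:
m(U, K) = 2*K*(K + U) (m(U, K) = (K + U)*(2*K) = 2*K*(K + U))
4798*m(-5 + 5*6, 8) = 4798*(2*8*(8 + (-5 + 5*6))) = 4798*(2*8*(8 + (-5 + 30))) = 4798*(2*8*(8 + 25)) = 4798*(2*8*33) = 4798*528 = 2533344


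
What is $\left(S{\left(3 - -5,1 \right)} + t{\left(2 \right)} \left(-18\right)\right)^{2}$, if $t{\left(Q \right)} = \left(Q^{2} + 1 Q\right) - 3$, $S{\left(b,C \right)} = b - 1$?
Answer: $2209$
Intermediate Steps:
$S{\left(b,C \right)} = -1 + b$
$t{\left(Q \right)} = -3 + Q + Q^{2}$ ($t{\left(Q \right)} = \left(Q^{2} + Q\right) - 3 = \left(Q + Q^{2}\right) - 3 = -3 + Q + Q^{2}$)
$\left(S{\left(3 - -5,1 \right)} + t{\left(2 \right)} \left(-18\right)\right)^{2} = \left(\left(-1 + \left(3 - -5\right)\right) + \left(-3 + 2 + 2^{2}\right) \left(-18\right)\right)^{2} = \left(\left(-1 + \left(3 + 5\right)\right) + \left(-3 + 2 + 4\right) \left(-18\right)\right)^{2} = \left(\left(-1 + 8\right) + 3 \left(-18\right)\right)^{2} = \left(7 - 54\right)^{2} = \left(-47\right)^{2} = 2209$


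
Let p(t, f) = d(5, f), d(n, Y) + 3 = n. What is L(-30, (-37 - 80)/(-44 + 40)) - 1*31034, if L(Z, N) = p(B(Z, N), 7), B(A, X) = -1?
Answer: -31032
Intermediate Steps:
d(n, Y) = -3 + n
p(t, f) = 2 (p(t, f) = -3 + 5 = 2)
L(Z, N) = 2
L(-30, (-37 - 80)/(-44 + 40)) - 1*31034 = 2 - 1*31034 = 2 - 31034 = -31032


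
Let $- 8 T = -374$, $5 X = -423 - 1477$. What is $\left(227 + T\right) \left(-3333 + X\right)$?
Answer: $- \frac{4065735}{4} \approx -1.0164 \cdot 10^{6}$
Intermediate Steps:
$X = -380$ ($X = \frac{-423 - 1477}{5} = \frac{1}{5} \left(-1900\right) = -380$)
$T = \frac{187}{4}$ ($T = \left(- \frac{1}{8}\right) \left(-374\right) = \frac{187}{4} \approx 46.75$)
$\left(227 + T\right) \left(-3333 + X\right) = \left(227 + \frac{187}{4}\right) \left(-3333 - 380\right) = \frac{1095}{4} \left(-3713\right) = - \frac{4065735}{4}$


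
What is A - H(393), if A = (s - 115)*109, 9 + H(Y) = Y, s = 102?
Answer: -1801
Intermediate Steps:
H(Y) = -9 + Y
A = -1417 (A = (102 - 115)*109 = -13*109 = -1417)
A - H(393) = -1417 - (-9 + 393) = -1417 - 1*384 = -1417 - 384 = -1801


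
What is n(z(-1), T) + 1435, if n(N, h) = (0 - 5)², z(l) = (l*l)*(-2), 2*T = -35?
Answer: 1460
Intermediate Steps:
T = -35/2 (T = (½)*(-35) = -35/2 ≈ -17.500)
z(l) = -2*l² (z(l) = l²*(-2) = -2*l²)
n(N, h) = 25 (n(N, h) = (-5)² = 25)
n(z(-1), T) + 1435 = 25 + 1435 = 1460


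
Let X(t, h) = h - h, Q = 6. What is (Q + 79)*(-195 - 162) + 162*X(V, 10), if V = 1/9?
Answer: -30345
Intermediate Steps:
V = ⅑ ≈ 0.11111
X(t, h) = 0
(Q + 79)*(-195 - 162) + 162*X(V, 10) = (6 + 79)*(-195 - 162) + 162*0 = 85*(-357) + 0 = -30345 + 0 = -30345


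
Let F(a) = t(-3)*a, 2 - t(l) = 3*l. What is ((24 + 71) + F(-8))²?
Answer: 49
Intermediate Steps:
t(l) = 2 - 3*l
F(a) = 11*a (F(a) = (2 - 3*(-3))*a = (2 + 9)*a = 11*a)
((24 + 71) + F(-8))² = ((24 + 71) + 11*(-8))² = (95 - 88)² = 7² = 49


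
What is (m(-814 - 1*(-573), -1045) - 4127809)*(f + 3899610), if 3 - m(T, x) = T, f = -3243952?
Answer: -2706271012770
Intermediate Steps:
m(T, x) = 3 - T
(m(-814 - 1*(-573), -1045) - 4127809)*(f + 3899610) = ((3 - (-814 - 1*(-573))) - 4127809)*(-3243952 + 3899610) = ((3 - (-814 + 573)) - 4127809)*655658 = ((3 - 1*(-241)) - 4127809)*655658 = ((3 + 241) - 4127809)*655658 = (244 - 4127809)*655658 = -4127565*655658 = -2706271012770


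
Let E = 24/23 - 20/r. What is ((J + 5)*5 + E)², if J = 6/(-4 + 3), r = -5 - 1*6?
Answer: 292681/64009 ≈ 4.5725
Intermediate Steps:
r = -11 (r = -5 - 6 = -11)
E = 724/253 (E = 24/23 - 20/(-11) = 24*(1/23) - 20*(-1/11) = 24/23 + 20/11 = 724/253 ≈ 2.8617)
J = -6 (J = 6/(-1) = -1*6 = -6)
((J + 5)*5 + E)² = ((-6 + 5)*5 + 724/253)² = (-1*5 + 724/253)² = (-5 + 724/253)² = (-541/253)² = 292681/64009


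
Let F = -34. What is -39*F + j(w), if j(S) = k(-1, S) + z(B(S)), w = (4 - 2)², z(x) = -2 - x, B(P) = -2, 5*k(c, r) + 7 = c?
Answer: 6622/5 ≈ 1324.4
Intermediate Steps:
k(c, r) = -7/5 + c/5
w = 4 (w = 2² = 4)
j(S) = -8/5 (j(S) = (-7/5 + (⅕)*(-1)) + (-2 - 1*(-2)) = (-7/5 - ⅕) + (-2 + 2) = -8/5 + 0 = -8/5)
-39*F + j(w) = -39*(-34) - 8/5 = 1326 - 8/5 = 6622/5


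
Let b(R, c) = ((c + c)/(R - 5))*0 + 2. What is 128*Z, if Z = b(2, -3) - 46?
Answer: -5632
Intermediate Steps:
b(R, c) = 2 (b(R, c) = ((2*c)/(-5 + R))*0 + 2 = (2*c/(-5 + R))*0 + 2 = 0 + 2 = 2)
Z = -44 (Z = 2 - 46 = -44)
128*Z = 128*(-44) = -5632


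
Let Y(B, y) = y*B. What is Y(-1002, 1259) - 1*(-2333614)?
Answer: 1072096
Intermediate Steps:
Y(B, y) = B*y
Y(-1002, 1259) - 1*(-2333614) = -1002*1259 - 1*(-2333614) = -1261518 + 2333614 = 1072096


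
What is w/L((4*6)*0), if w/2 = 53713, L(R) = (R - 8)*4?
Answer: -53713/16 ≈ -3357.1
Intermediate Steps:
L(R) = -32 + 4*R (L(R) = (-8 + R)*4 = -32 + 4*R)
w = 107426 (w = 2*53713 = 107426)
w/L((4*6)*0) = 107426/(-32 + 4*((4*6)*0)) = 107426/(-32 + 4*(24*0)) = 107426/(-32 + 4*0) = 107426/(-32 + 0) = 107426/(-32) = 107426*(-1/32) = -53713/16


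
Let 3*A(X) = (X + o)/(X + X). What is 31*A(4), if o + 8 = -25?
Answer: -899/24 ≈ -37.458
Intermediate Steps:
o = -33 (o = -8 - 25 = -33)
A(X) = (-33 + X)/(6*X) (A(X) = ((X - 33)/(X + X))/3 = ((-33 + X)/((2*X)))/3 = ((-33 + X)*(1/(2*X)))/3 = ((-33 + X)/(2*X))/3 = (-33 + X)/(6*X))
31*A(4) = 31*((⅙)*(-33 + 4)/4) = 31*((⅙)*(¼)*(-29)) = 31*(-29/24) = -899/24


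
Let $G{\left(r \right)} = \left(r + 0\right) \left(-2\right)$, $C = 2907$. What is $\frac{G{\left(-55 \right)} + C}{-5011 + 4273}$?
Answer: $- \frac{3017}{738} \approx -4.0881$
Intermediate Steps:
$G{\left(r \right)} = - 2 r$ ($G{\left(r \right)} = r \left(-2\right) = - 2 r$)
$\frac{G{\left(-55 \right)} + C}{-5011 + 4273} = \frac{\left(-2\right) \left(-55\right) + 2907}{-5011 + 4273} = \frac{110 + 2907}{-738} = 3017 \left(- \frac{1}{738}\right) = - \frac{3017}{738}$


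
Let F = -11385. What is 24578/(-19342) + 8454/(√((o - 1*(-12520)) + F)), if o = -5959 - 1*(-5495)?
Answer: -12289/9671 + 8454*√671/671 ≈ 325.09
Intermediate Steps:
o = -464 (o = -5959 + 5495 = -464)
24578/(-19342) + 8454/(√((o - 1*(-12520)) + F)) = 24578/(-19342) + 8454/(√((-464 - 1*(-12520)) - 11385)) = 24578*(-1/19342) + 8454/(√((-464 + 12520) - 11385)) = -12289/9671 + 8454/(√(12056 - 11385)) = -12289/9671 + 8454/(√671) = -12289/9671 + 8454*(√671/671) = -12289/9671 + 8454*√671/671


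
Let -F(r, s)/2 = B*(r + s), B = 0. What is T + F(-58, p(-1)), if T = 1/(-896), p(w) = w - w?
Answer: -1/896 ≈ -0.0011161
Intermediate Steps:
p(w) = 0
F(r, s) = 0 (F(r, s) = -0*(r + s) = -2*0 = 0)
T = -1/896 ≈ -0.0011161
T + F(-58, p(-1)) = -1/896 + 0 = -1/896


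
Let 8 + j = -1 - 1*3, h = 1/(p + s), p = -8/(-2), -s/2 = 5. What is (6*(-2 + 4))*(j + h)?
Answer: -146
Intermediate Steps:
s = -10 (s = -2*5 = -10)
p = 4 (p = -8*(-½) = 4)
h = -⅙ (h = 1/(4 - 10) = 1/(-6) = -⅙ ≈ -0.16667)
j = -12 (j = -8 + (-1 - 1*3) = -8 + (-1 - 3) = -8 - 4 = -12)
(6*(-2 + 4))*(j + h) = (6*(-2 + 4))*(-12 - ⅙) = (6*2)*(-73/6) = 12*(-73/6) = -146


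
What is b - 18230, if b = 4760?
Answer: -13470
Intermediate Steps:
b - 18230 = 4760 - 18230 = -13470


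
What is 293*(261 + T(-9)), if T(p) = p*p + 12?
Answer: 103722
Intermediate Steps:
T(p) = 12 + p**2 (T(p) = p**2 + 12 = 12 + p**2)
293*(261 + T(-9)) = 293*(261 + (12 + (-9)**2)) = 293*(261 + (12 + 81)) = 293*(261 + 93) = 293*354 = 103722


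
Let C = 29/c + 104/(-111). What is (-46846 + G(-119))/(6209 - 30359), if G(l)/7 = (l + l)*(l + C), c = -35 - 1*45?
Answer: -681863507/107226000 ≈ -6.3591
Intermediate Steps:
c = -80 (c = -35 - 45 = -80)
C = -11539/8880 (C = 29/(-80) + 104/(-111) = 29*(-1/80) + 104*(-1/111) = -29/80 - 104/111 = -11539/8880 ≈ -1.2994)
G(l) = 14*l*(-11539/8880 + l) (G(l) = 7*((l + l)*(l - 11539/8880)) = 7*((2*l)*(-11539/8880 + l)) = 7*(2*l*(-11539/8880 + l)) = 14*l*(-11539/8880 + l))
(-46846 + G(-119))/(6209 - 30359) = (-46846 + (7/4440)*(-119)*(-11539 + 8880*(-119)))/(6209 - 30359) = (-46846 + (7/4440)*(-119)*(-11539 - 1056720))/(-24150) = (-46846 + (7/4440)*(-119)*(-1068259))*(-1/24150) = (-46846 + 889859747/4440)*(-1/24150) = (681863507/4440)*(-1/24150) = -681863507/107226000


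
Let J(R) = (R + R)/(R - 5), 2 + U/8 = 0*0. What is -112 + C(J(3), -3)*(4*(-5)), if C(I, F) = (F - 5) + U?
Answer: 368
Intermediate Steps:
U = -16 (U = -16 + 8*(0*0) = -16 + 8*0 = -16 + 0 = -16)
J(R) = 2*R/(-5 + R) (J(R) = (2*R)/(-5 + R) = 2*R/(-5 + R))
C(I, F) = -21 + F (C(I, F) = (F - 5) - 16 = (-5 + F) - 16 = -21 + F)
-112 + C(J(3), -3)*(4*(-5)) = -112 + (-21 - 3)*(4*(-5)) = -112 - 24*(-20) = -112 + 480 = 368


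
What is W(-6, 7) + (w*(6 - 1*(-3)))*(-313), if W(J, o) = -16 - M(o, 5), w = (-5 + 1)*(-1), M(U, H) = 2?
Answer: -11286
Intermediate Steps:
w = 4 (w = -4*(-1) = 4)
W(J, o) = -18 (W(J, o) = -16 - 1*2 = -16 - 2 = -18)
W(-6, 7) + (w*(6 - 1*(-3)))*(-313) = -18 + (4*(6 - 1*(-3)))*(-313) = -18 + (4*(6 + 3))*(-313) = -18 + (4*9)*(-313) = -18 + 36*(-313) = -18 - 11268 = -11286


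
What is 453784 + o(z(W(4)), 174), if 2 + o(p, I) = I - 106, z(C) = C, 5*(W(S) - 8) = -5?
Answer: 453850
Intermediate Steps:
W(S) = 7 (W(S) = 8 + (⅕)*(-5) = 8 - 1 = 7)
o(p, I) = -108 + I (o(p, I) = -2 + (I - 106) = -2 + (-106 + I) = -108 + I)
453784 + o(z(W(4)), 174) = 453784 + (-108 + 174) = 453784 + 66 = 453850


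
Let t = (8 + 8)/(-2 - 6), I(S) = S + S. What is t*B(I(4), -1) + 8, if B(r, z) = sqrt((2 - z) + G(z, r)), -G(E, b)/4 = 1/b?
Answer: 8 - sqrt(10) ≈ 4.8377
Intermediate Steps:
I(S) = 2*S
t = -2 (t = 16/(-8) = 16*(-1/8) = -2)
G(E, b) = -4/b
B(r, z) = sqrt(2 - z - 4/r) (B(r, z) = sqrt((2 - z) - 4/r) = sqrt(2 - z - 4/r))
t*B(I(4), -1) + 8 = -2*sqrt(2 - 1*(-1) - 4/(2*4)) + 8 = -2*sqrt(2 + 1 - 4/8) + 8 = -2*sqrt(2 + 1 - 4*1/8) + 8 = -2*sqrt(2 + 1 - 1/2) + 8 = -sqrt(10) + 8 = 8 - sqrt(10)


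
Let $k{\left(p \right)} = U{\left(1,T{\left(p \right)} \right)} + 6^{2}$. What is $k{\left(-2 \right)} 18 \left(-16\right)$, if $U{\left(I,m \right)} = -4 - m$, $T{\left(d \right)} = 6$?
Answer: $-7488$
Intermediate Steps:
$k{\left(p \right)} = 26$ ($k{\left(p \right)} = \left(-4 - 6\right) + 6^{2} = \left(-4 - 6\right) + 36 = -10 + 36 = 26$)
$k{\left(-2 \right)} 18 \left(-16\right) = 26 \cdot 18 \left(-16\right) = 468 \left(-16\right) = -7488$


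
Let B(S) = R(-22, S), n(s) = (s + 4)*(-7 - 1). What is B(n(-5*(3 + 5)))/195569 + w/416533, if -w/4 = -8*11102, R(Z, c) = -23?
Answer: 232337943/272444623 ≈ 0.85279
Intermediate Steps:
w = 355264 (w = -(-32)*11102 = -4*(-88816) = 355264)
n(s) = -32 - 8*s (n(s) = (4 + s)*(-8) = -32 - 8*s)
B(S) = -23
B(n(-5*(3 + 5)))/195569 + w/416533 = -23/195569 + 355264/416533 = -23*1/195569 + 355264*(1/416533) = -1/8503 + 27328/32041 = 232337943/272444623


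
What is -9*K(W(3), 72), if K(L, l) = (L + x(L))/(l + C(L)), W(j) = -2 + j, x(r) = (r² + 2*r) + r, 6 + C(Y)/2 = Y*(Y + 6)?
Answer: -45/74 ≈ -0.60811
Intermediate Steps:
C(Y) = -12 + 2*Y*(6 + Y) (C(Y) = -12 + 2*(Y*(Y + 6)) = -12 + 2*(Y*(6 + Y)) = -12 + 2*Y*(6 + Y))
x(r) = r² + 3*r
K(L, l) = (L + L*(3 + L))/(-12 + l + 2*L² + 12*L) (K(L, l) = (L + L*(3 + L))/(l + (-12 + 2*L² + 12*L)) = (L + L*(3 + L))/(-12 + l + 2*L² + 12*L))
-9*K(W(3), 72) = -9*(-2 + 3)*(4 + (-2 + 3))/(-12 + 72 + 2*(-2 + 3)² + 12*(-2 + 3)) = -9*(4 + 1)/(-12 + 72 + 2*1² + 12*1) = -9*5/(-12 + 72 + 2*1 + 12) = -9*5/(-12 + 72 + 2 + 12) = -9*5/74 = -45/74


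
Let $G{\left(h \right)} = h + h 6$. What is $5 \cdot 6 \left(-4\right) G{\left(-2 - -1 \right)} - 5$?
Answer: $835$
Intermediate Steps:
$G{\left(h \right)} = 7 h$ ($G{\left(h \right)} = h + 6 h = 7 h$)
$5 \cdot 6 \left(-4\right) G{\left(-2 - -1 \right)} - 5 = 5 \cdot 6 \left(-4\right) 7 \left(-2 - -1\right) - 5 = 30 \left(-4\right) 7 \left(-2 + 1\right) - 5 = - 120 \cdot 7 \left(-1\right) - 5 = \left(-120\right) \left(-7\right) - 5 = 840 - 5 = 835$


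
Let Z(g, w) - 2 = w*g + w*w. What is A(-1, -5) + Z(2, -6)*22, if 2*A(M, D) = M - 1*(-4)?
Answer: 1147/2 ≈ 573.50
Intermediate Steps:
Z(g, w) = 2 + w² + g*w (Z(g, w) = 2 + (w*g + w*w) = 2 + (g*w + w²) = 2 + (w² + g*w) = 2 + w² + g*w)
A(M, D) = 2 + M/2 (A(M, D) = (M - 1*(-4))/2 = (M + 4)/2 = (4 + M)/2 = 2 + M/2)
A(-1, -5) + Z(2, -6)*22 = (2 + (½)*(-1)) + (2 + (-6)² + 2*(-6))*22 = (2 - ½) + (2 + 36 - 12)*22 = 3/2 + 26*22 = 3/2 + 572 = 1147/2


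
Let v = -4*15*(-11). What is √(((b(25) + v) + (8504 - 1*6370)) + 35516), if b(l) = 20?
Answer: √38330 ≈ 195.78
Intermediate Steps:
v = 660 (v = -60*(-11) = 660)
√(((b(25) + v) + (8504 - 1*6370)) + 35516) = √(((20 + 660) + (8504 - 1*6370)) + 35516) = √((680 + (8504 - 6370)) + 35516) = √((680 + 2134) + 35516) = √(2814 + 35516) = √38330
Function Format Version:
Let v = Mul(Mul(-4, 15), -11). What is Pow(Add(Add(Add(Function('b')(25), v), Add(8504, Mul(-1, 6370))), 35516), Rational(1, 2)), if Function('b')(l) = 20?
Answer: Pow(38330, Rational(1, 2)) ≈ 195.78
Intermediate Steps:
v = 660 (v = Mul(-60, -11) = 660)
Pow(Add(Add(Add(Function('b')(25), v), Add(8504, Mul(-1, 6370))), 35516), Rational(1, 2)) = Pow(Add(Add(Add(20, 660), Add(8504, Mul(-1, 6370))), 35516), Rational(1, 2)) = Pow(Add(Add(680, Add(8504, -6370)), 35516), Rational(1, 2)) = Pow(Add(Add(680, 2134), 35516), Rational(1, 2)) = Pow(Add(2814, 35516), Rational(1, 2)) = Pow(38330, Rational(1, 2))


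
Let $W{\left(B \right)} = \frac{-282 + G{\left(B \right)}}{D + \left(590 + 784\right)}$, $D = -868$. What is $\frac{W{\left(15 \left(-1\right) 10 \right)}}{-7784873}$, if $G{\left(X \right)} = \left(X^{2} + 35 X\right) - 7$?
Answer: $- \frac{16961}{3939145738} \approx -4.3058 \cdot 10^{-6}$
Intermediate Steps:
$G{\left(X \right)} = -7 + X^{2} + 35 X$
$W{\left(B \right)} = - \frac{289}{506} + \frac{B^{2}}{506} + \frac{35 B}{506}$ ($W{\left(B \right)} = \frac{-282 + \left(-7 + B^{2} + 35 B\right)}{-868 + \left(590 + 784\right)} = \frac{-289 + B^{2} + 35 B}{-868 + 1374} = \frac{-289 + B^{2} + 35 B}{506} = \left(-289 + B^{2} + 35 B\right) \frac{1}{506} = - \frac{289}{506} + \frac{B^{2}}{506} + \frac{35 B}{506}$)
$\frac{W{\left(15 \left(-1\right) 10 \right)}}{-7784873} = \frac{- \frac{289}{506} + \frac{\left(15 \left(-1\right) 10\right)^{2}}{506} + \frac{35 \cdot 15 \left(-1\right) 10}{506}}{-7784873} = \left(- \frac{289}{506} + \frac{\left(\left(-15\right) 10\right)^{2}}{506} + \frac{35 \left(\left(-15\right) 10\right)}{506}\right) \left(- \frac{1}{7784873}\right) = \left(- \frac{289}{506} + \frac{\left(-150\right)^{2}}{506} + \frac{35}{506} \left(-150\right)\right) \left(- \frac{1}{7784873}\right) = \left(- \frac{289}{506} + \frac{1}{506} \cdot 22500 - \frac{2625}{253}\right) \left(- \frac{1}{7784873}\right) = \left(- \frac{289}{506} + \frac{11250}{253} - \frac{2625}{253}\right) \left(- \frac{1}{7784873}\right) = \frac{16961}{506} \left(- \frac{1}{7784873}\right) = - \frac{16961}{3939145738}$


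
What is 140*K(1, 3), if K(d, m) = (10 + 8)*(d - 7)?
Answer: -15120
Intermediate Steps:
K(d, m) = -126 + 18*d (K(d, m) = 18*(-7 + d) = -126 + 18*d)
140*K(1, 3) = 140*(-126 + 18*1) = 140*(-126 + 18) = 140*(-108) = -15120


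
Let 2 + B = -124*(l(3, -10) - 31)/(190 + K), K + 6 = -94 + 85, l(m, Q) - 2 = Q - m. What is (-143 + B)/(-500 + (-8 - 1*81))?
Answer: 2881/14725 ≈ 0.19565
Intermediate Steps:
l(m, Q) = 2 + Q - m (l(m, Q) = 2 + (Q - m) = 2 + Q - m)
K = -15 (K = -6 + (-94 + 85) = -6 - 9 = -15)
B = 694/25 (B = -2 - 124*((2 - 10 - 1*3) - 31)/(190 - 15) = -2 - 124/(175/((2 - 10 - 3) - 31)) = -2 - 124/(175/(-11 - 31)) = -2 - 124/(175/(-42)) = -2 - 124/(175*(-1/42)) = -2 - 124/(-25/6) = -2 - 124*(-6/25) = -2 + 744/25 = 694/25 ≈ 27.760)
(-143 + B)/(-500 + (-8 - 1*81)) = (-143 + 694/25)/(-500 + (-8 - 1*81)) = -2881/(25*(-500 + (-8 - 81))) = -2881/(25*(-500 - 89)) = -2881/25/(-589) = -2881/25*(-1/589) = 2881/14725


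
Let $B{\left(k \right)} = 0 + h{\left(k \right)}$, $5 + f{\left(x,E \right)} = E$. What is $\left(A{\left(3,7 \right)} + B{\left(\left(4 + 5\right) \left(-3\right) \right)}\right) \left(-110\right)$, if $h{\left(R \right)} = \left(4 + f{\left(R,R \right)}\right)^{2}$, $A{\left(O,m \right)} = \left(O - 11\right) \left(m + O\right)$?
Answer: $-77440$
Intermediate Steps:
$f{\left(x,E \right)} = -5 + E$
$A{\left(O,m \right)} = \left(-11 + O\right) \left(O + m\right)$
$h{\left(R \right)} = \left(-1 + R\right)^{2}$ ($h{\left(R \right)} = \left(4 + \left(-5 + R\right)\right)^{2} = \left(-1 + R\right)^{2}$)
$B{\left(k \right)} = \left(-1 + k\right)^{2}$ ($B{\left(k \right)} = 0 + \left(-1 + k\right)^{2} = \left(-1 + k\right)^{2}$)
$\left(A{\left(3,7 \right)} + B{\left(\left(4 + 5\right) \left(-3\right) \right)}\right) \left(-110\right) = \left(\left(3^{2} - 33 - 77 + 3 \cdot 7\right) + \left(-1 + \left(4 + 5\right) \left(-3\right)\right)^{2}\right) \left(-110\right) = \left(\left(9 - 33 - 77 + 21\right) + \left(-1 + 9 \left(-3\right)\right)^{2}\right) \left(-110\right) = \left(-80 + \left(-1 - 27\right)^{2}\right) \left(-110\right) = \left(-80 + \left(-28\right)^{2}\right) \left(-110\right) = \left(-80 + 784\right) \left(-110\right) = 704 \left(-110\right) = -77440$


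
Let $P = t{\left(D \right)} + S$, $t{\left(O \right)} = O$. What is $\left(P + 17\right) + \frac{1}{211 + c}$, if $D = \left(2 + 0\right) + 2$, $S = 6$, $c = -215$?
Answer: $\frac{107}{4} \approx 26.75$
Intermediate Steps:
$D = 4$ ($D = 2 + 2 = 4$)
$P = 10$ ($P = 4 + 6 = 10$)
$\left(P + 17\right) + \frac{1}{211 + c} = \left(10 + 17\right) + \frac{1}{211 - 215} = 27 + \frac{1}{-4} = 27 - \frac{1}{4} = \frac{107}{4}$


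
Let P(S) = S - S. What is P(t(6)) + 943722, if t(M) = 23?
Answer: 943722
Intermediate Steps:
P(S) = 0
P(t(6)) + 943722 = 0 + 943722 = 943722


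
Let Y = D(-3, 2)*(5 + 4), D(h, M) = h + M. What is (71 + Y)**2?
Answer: 3844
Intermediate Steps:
D(h, M) = M + h
Y = -9 (Y = (2 - 3)*(5 + 4) = -1*9 = -9)
(71 + Y)**2 = (71 - 9)**2 = 62**2 = 3844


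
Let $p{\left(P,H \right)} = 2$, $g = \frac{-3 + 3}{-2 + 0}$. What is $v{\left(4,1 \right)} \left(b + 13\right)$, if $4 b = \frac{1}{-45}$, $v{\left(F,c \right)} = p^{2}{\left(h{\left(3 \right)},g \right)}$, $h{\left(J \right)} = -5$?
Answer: $\frac{2339}{45} \approx 51.978$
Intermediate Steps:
$g = 0$ ($g = \frac{0}{-2} = 0 \left(- \frac{1}{2}\right) = 0$)
$v{\left(F,c \right)} = 4$ ($v{\left(F,c \right)} = 2^{2} = 4$)
$b = - \frac{1}{180}$ ($b = \frac{1}{4 \left(-45\right)} = \frac{1}{4} \left(- \frac{1}{45}\right) = - \frac{1}{180} \approx -0.0055556$)
$v{\left(4,1 \right)} \left(b + 13\right) = 4 \left(- \frac{1}{180} + 13\right) = 4 \cdot \frac{2339}{180} = \frac{2339}{45}$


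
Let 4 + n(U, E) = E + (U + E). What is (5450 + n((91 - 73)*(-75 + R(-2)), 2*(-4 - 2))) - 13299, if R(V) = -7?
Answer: -9353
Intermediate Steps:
n(U, E) = -4 + U + 2*E (n(U, E) = -4 + (E + (U + E)) = -4 + (E + (E + U)) = -4 + (U + 2*E) = -4 + U + 2*E)
(5450 + n((91 - 73)*(-75 + R(-2)), 2*(-4 - 2))) - 13299 = (5450 + (-4 + (91 - 73)*(-75 - 7) + 2*(2*(-4 - 2)))) - 13299 = (5450 + (-4 + 18*(-82) + 2*(2*(-6)))) - 13299 = (5450 + (-4 - 1476 + 2*(-12))) - 13299 = (5450 + (-4 - 1476 - 24)) - 13299 = (5450 - 1504) - 13299 = 3946 - 13299 = -9353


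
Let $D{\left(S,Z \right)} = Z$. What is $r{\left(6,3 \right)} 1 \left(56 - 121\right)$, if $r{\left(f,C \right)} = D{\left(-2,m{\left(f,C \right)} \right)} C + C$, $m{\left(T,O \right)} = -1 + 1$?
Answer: $-195$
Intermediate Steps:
$m{\left(T,O \right)} = 0$
$r{\left(f,C \right)} = C$ ($r{\left(f,C \right)} = 0 C + C = 0 + C = C$)
$r{\left(6,3 \right)} 1 \left(56 - 121\right) = 3 \cdot 1 \left(56 - 121\right) = 3 \left(-65\right) = -195$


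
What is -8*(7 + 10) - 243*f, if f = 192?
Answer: -46792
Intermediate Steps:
-8*(7 + 10) - 243*f = -8*(7 + 10) - 243*192 = -8*17 - 46656 = -136 - 46656 = -46792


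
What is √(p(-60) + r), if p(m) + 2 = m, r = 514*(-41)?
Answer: 4*I*√1321 ≈ 145.38*I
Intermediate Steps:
r = -21074
p(m) = -2 + m
√(p(-60) + r) = √((-2 - 60) - 21074) = √(-62 - 21074) = √(-21136) = 4*I*√1321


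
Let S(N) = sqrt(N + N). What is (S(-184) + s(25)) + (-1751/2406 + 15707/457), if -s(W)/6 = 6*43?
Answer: -1665100181/1099542 + 4*I*sqrt(23) ≈ -1514.4 + 19.183*I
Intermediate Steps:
s(W) = -1548 (s(W) = -36*43 = -6*258 = -1548)
S(N) = sqrt(2)*sqrt(N) (S(N) = sqrt(2*N) = sqrt(2)*sqrt(N))
(S(-184) + s(25)) + (-1751/2406 + 15707/457) = (sqrt(2)*sqrt(-184) - 1548) + (-1751/2406 + 15707/457) = (sqrt(2)*(2*I*sqrt(46)) - 1548) + (-1751*1/2406 + 15707*(1/457)) = (4*I*sqrt(23) - 1548) + (-1751/2406 + 15707/457) = (-1548 + 4*I*sqrt(23)) + 36990835/1099542 = -1665100181/1099542 + 4*I*sqrt(23)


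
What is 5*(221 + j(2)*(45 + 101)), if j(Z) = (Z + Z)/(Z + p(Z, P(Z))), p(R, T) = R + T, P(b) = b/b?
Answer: 1689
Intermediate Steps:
P(b) = 1
j(Z) = 2*Z/(1 + 2*Z) (j(Z) = (Z + Z)/(Z + (Z + 1)) = (2*Z)/(Z + (1 + Z)) = (2*Z)/(1 + 2*Z) = 2*Z/(1 + 2*Z))
5*(221 + j(2)*(45 + 101)) = 5*(221 + (2*2/(1 + 2*2))*(45 + 101)) = 5*(221 + (2*2/(1 + 4))*146) = 5*(221 + (2*2/5)*146) = 5*(221 + (2*2*(1/5))*146) = 5*(221 + (4/5)*146) = 5*(221 + 584/5) = 5*(1689/5) = 1689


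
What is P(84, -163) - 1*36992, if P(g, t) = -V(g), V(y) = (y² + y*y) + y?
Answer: -51188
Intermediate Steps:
V(y) = y + 2*y² (V(y) = (y² + y²) + y = 2*y² + y = y + 2*y²)
P(g, t) = -g*(1 + 2*g)
P(84, -163) - 1*36992 = -1*84*(1 + 2*84) - 1*36992 = -1*84*(1 + 168) - 36992 = -1*84*169 - 36992 = -14196 - 36992 = -51188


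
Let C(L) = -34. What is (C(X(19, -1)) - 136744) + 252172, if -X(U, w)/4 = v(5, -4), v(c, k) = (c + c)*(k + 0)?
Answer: 115394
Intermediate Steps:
v(c, k) = 2*c*k (v(c, k) = (2*c)*k = 2*c*k)
X(U, w) = 160 (X(U, w) = -8*5*(-4) = -4*(-40) = 160)
(C(X(19, -1)) - 136744) + 252172 = (-34 - 136744) + 252172 = -136778 + 252172 = 115394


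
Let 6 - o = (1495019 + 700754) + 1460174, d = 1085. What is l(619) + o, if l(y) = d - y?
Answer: -3655475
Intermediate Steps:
l(y) = 1085 - y
o = -3655941 (o = 6 - ((1495019 + 700754) + 1460174) = 6 - (2195773 + 1460174) = 6 - 1*3655947 = 6 - 3655947 = -3655941)
l(619) + o = (1085 - 1*619) - 3655941 = (1085 - 619) - 3655941 = 466 - 3655941 = -3655475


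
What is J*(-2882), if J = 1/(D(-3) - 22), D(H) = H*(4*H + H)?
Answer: -2882/23 ≈ -125.30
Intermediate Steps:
D(H) = 5*H**2 (D(H) = H*(5*H) = 5*H**2)
J = 1/23 (J = 1/(5*(-3)**2 - 22) = 1/(5*9 - 22) = 1/(45 - 22) = 1/23 ≈ 0.043478)
J*(-2882) = (1/23)*(-2882) = -2882/23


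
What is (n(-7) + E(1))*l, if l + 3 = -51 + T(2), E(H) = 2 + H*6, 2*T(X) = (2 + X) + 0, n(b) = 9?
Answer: -884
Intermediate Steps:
T(X) = 1 + X/2 (T(X) = ((2 + X) + 0)/2 = (2 + X)/2 = 1 + X/2)
E(H) = 2 + 6*H
l = -52 (l = -3 + (-51 + (1 + (½)*2)) = -3 + (-51 + (1 + 1)) = -3 + (-51 + 2) = -3 - 49 = -52)
(n(-7) + E(1))*l = (9 + (2 + 6*1))*(-52) = (9 + (2 + 6))*(-52) = (9 + 8)*(-52) = 17*(-52) = -884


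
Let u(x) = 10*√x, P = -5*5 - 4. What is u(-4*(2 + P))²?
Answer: 10800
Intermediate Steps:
P = -29 (P = -25 - 4 = -29)
u(-4*(2 + P))² = (10*√(-4*(2 - 29)))² = (10*√(-4*(-27)))² = (10*√108)² = (10*(6*√3))² = (60*√3)² = 10800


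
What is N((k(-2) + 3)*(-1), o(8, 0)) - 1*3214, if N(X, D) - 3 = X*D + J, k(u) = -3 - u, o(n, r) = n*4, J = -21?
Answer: -3296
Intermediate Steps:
o(n, r) = 4*n
N(X, D) = -18 + D*X (N(X, D) = 3 + (X*D - 21) = 3 + (D*X - 21) = 3 + (-21 + D*X) = -18 + D*X)
N((k(-2) + 3)*(-1), o(8, 0)) - 1*3214 = (-18 + (4*8)*(((-3 - 1*(-2)) + 3)*(-1))) - 1*3214 = (-18 + 32*(((-3 + 2) + 3)*(-1))) - 3214 = (-18 + 32*((-1 + 3)*(-1))) - 3214 = (-18 + 32*(2*(-1))) - 3214 = (-18 + 32*(-2)) - 3214 = (-18 - 64) - 3214 = -82 - 3214 = -3296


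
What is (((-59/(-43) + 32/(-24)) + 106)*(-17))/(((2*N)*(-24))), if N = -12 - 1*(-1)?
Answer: -232543/68112 ≈ -3.4141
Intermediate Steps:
N = -11 (N = -12 + 1 = -11)
(((-59/(-43) + 32/(-24)) + 106)*(-17))/(((2*N)*(-24))) = (((-59/(-43) + 32/(-24)) + 106)*(-17))/(((2*(-11))*(-24))) = (((-59*(-1/43) + 32*(-1/24)) + 106)*(-17))/((-22*(-24))) = (((59/43 - 4/3) + 106)*(-17))/528 = ((5/129 + 106)*(-17))*(1/528) = ((13679/129)*(-17))*(1/528) = -232543/129*1/528 = -232543/68112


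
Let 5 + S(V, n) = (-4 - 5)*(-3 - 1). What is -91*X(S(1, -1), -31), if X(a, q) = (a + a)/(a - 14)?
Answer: -5642/17 ≈ -331.88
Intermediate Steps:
S(V, n) = 31 (S(V, n) = -5 + (-4 - 5)*(-3 - 1) = -5 - 9*(-4) = -5 + 36 = 31)
X(a, q) = 2*a/(-14 + a) (X(a, q) = (2*a)/(-14 + a) = 2*a/(-14 + a))
-91*X(S(1, -1), -31) = -182*31/(-14 + 31) = -182*31/17 = -91*62/17 = -5642/17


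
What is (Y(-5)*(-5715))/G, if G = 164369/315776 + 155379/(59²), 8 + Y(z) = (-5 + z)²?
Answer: -577945923079680/49637127593 ≈ -11643.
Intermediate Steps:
Y(z) = -8 + (-5 + z)²
G = 49637127593/1099216256 (G = 164369*(1/315776) + 155379/3481 = 164369/315776 + 155379*(1/3481) = 164369/315776 + 155379/3481 = 49637127593/1099216256 ≈ 45.157)
(Y(-5)*(-5715))/G = ((-8 + (-5 - 5)²)*(-5715))/(49637127593/1099216256) = ((-8 + (-10)²)*(-5715))*(1099216256/49637127593) = ((-8 + 100)*(-5715))*(1099216256/49637127593) = (92*(-5715))*(1099216256/49637127593) = -525780*1099216256/49637127593 = -577945923079680/49637127593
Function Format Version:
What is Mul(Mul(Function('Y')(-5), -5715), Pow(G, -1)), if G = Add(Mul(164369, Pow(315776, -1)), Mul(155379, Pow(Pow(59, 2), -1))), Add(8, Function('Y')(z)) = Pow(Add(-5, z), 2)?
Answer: Rational(-577945923079680, 49637127593) ≈ -11643.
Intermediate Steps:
Function('Y')(z) = Add(-8, Pow(Add(-5, z), 2))
G = Rational(49637127593, 1099216256) (G = Add(Mul(164369, Rational(1, 315776)), Mul(155379, Pow(3481, -1))) = Add(Rational(164369, 315776), Mul(155379, Rational(1, 3481))) = Add(Rational(164369, 315776), Rational(155379, 3481)) = Rational(49637127593, 1099216256) ≈ 45.157)
Mul(Mul(Function('Y')(-5), -5715), Pow(G, -1)) = Mul(Mul(Add(-8, Pow(Add(-5, -5), 2)), -5715), Pow(Rational(49637127593, 1099216256), -1)) = Mul(Mul(Add(-8, Pow(-10, 2)), -5715), Rational(1099216256, 49637127593)) = Mul(Mul(Add(-8, 100), -5715), Rational(1099216256, 49637127593)) = Mul(Mul(92, -5715), Rational(1099216256, 49637127593)) = Mul(-525780, Rational(1099216256, 49637127593)) = Rational(-577945923079680, 49637127593)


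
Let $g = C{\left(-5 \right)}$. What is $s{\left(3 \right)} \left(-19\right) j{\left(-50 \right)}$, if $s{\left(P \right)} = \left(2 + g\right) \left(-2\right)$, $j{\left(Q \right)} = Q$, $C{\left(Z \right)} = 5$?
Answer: $-13300$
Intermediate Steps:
$g = 5$
$s{\left(P \right)} = -14$ ($s{\left(P \right)} = \left(2 + 5\right) \left(-2\right) = 7 \left(-2\right) = -14$)
$s{\left(3 \right)} \left(-19\right) j{\left(-50 \right)} = \left(-14\right) \left(-19\right) \left(-50\right) = 266 \left(-50\right) = -13300$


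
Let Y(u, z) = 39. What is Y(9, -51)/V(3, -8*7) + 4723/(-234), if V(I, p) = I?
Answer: -1681/234 ≈ -7.1838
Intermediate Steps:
Y(9, -51)/V(3, -8*7) + 4723/(-234) = 39/3 + 4723/(-234) = 39*(⅓) + 4723*(-1/234) = 13 - 4723/234 = -1681/234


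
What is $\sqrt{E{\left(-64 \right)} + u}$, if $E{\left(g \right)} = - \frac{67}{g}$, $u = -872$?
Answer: $\frac{i \sqrt{55741}}{8} \approx 29.512 i$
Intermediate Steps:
$\sqrt{E{\left(-64 \right)} + u} = \sqrt{- \frac{67}{-64} - 872} = \sqrt{\left(-67\right) \left(- \frac{1}{64}\right) - 872} = \sqrt{\frac{67}{64} - 872} = \sqrt{- \frac{55741}{64}} = \frac{i \sqrt{55741}}{8}$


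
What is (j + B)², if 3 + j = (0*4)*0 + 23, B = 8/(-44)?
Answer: 47524/121 ≈ 392.76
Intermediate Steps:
B = -2/11 (B = 8*(-1/44) = -2/11 ≈ -0.18182)
j = 20 (j = -3 + ((0*4)*0 + 23) = -3 + (0*0 + 23) = -3 + (0 + 23) = -3 + 23 = 20)
(j + B)² = (20 - 2/11)² = (218/11)² = 47524/121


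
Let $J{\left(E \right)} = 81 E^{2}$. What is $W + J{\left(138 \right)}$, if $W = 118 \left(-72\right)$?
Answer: $1534068$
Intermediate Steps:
$W = -8496$
$W + J{\left(138 \right)} = -8496 + 81 \cdot 138^{2} = -8496 + 81 \cdot 19044 = -8496 + 1542564 = 1534068$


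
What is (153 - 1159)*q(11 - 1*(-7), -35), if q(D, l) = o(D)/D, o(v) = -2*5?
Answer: 5030/9 ≈ 558.89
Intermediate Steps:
o(v) = -10
q(D, l) = -10/D
(153 - 1159)*q(11 - 1*(-7), -35) = (153 - 1159)*(-10/(11 - 1*(-7))) = -(-10060)/(11 + 7) = -(-10060)/18 = -1006*(-5/9) = 5030/9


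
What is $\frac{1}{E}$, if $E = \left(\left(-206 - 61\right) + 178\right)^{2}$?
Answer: $\frac{1}{7921} \approx 0.00012625$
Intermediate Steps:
$E = 7921$ ($E = \left(\left(-206 - 61\right) + 178\right)^{2} = \left(-267 + 178\right)^{2} = \left(-89\right)^{2} = 7921$)
$\frac{1}{E} = \frac{1}{7921}$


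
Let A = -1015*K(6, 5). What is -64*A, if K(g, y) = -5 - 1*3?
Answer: -519680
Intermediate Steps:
K(g, y) = -8 (K(g, y) = -5 - 3 = -8)
A = 8120 (A = -1015*(-8) = 8120)
-64*A = -64*8120 = -519680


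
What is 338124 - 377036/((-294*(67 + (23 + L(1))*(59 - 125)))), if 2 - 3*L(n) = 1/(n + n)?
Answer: 36880442917/109074 ≈ 3.3812e+5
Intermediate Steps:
L(n) = 2/3 - 1/(6*n) (L(n) = 2/3 - 1/(3*(n + n)) = 2/3 - 1/(2*n)/3 = 2/3 - 1/(6*n))
338124 - 377036/((-294*(67 + (23 + L(1))*(59 - 125)))) = 338124 - 377036/((-294*(67 + (23 + (1/6)*(-1 + 4*1)/1)*(59 - 125)))) = 338124 - 377036/((-294*(67 + (23 + (1/6)*1*(-1 + 4))*(-66)))) = 338124 - 377036/((-294*(67 + (23 + (1/6)*1*3)*(-66)))) = 338124 - 377036/((-294*(67 + (23 + 1/2)*(-66)))) = 338124 - 377036/((-294*(67 + (47/2)*(-66)))) = 338124 - 377036/((-294*(67 - 1551))) = 338124 - 377036/((-294*(-1484))) = 338124 - 377036/436296 = 338124 - 1*94259/109074 = 338124 - 94259/109074 = 36880442917/109074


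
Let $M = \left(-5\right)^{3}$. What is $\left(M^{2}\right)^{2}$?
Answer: $244140625$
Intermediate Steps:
$M = -125$
$\left(M^{2}\right)^{2} = \left(\left(-125\right)^{2}\right)^{2} = 15625^{2} = 244140625$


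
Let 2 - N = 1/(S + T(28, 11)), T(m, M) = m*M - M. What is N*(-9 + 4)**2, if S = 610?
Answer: 45325/907 ≈ 49.972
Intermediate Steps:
T(m, M) = -M + M*m (T(m, M) = M*m - M = -M + M*m)
N = 1813/907 (N = 2 - 1/(610 + 11*(-1 + 28)) = 2 - 1/(610 + 11*27) = 2 - 1/(610 + 297) = 2 - 1/907 = 1813/907 ≈ 1.9989)
N*(-9 + 4)**2 = 1813*(-9 + 4)**2/907 = (1813/907)*(-5)**2 = (1813/907)*25 = 45325/907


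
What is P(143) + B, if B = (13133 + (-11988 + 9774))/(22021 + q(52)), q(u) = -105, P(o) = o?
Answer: 3144907/21916 ≈ 143.50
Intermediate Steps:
B = 10919/21916 (B = (13133 + (-11988 + 9774))/(22021 - 105) = (13133 - 2214)/21916 = 10919*(1/21916) = 10919/21916 ≈ 0.49822)
P(143) + B = 143 + 10919/21916 = 3144907/21916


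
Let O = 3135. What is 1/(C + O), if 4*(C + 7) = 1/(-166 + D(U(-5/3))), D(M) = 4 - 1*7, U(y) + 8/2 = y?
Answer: 676/2114527 ≈ 0.00031969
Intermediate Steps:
U(y) = -4 + y
D(M) = -3 (D(M) = 4 - 7 = -3)
C = -4733/676 (C = -7 + 1/(4*(-166 - 3)) = -7 + (1/4)/(-169) = -7 + (1/4)*(-1/169) = -7 - 1/676 = -4733/676 ≈ -7.0015)
1/(C + O) = 1/(-4733/676 + 3135) = 1/(2114527/676) = 676/2114527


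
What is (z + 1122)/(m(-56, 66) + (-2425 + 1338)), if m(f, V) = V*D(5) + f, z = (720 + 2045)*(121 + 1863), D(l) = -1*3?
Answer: -5486882/1341 ≈ -4091.6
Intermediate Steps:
D(l) = -3
z = 5485760 (z = 2765*1984 = 5485760)
m(f, V) = f - 3*V (m(f, V) = V*(-3) + f = -3*V + f = f - 3*V)
(z + 1122)/(m(-56, 66) + (-2425 + 1338)) = (5485760 + 1122)/((-56 - 3*66) + (-2425 + 1338)) = 5486882/((-56 - 198) - 1087) = 5486882/(-254 - 1087) = 5486882/(-1341) = 5486882*(-1/1341) = -5486882/1341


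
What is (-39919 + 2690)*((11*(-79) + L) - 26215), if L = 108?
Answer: 1004289504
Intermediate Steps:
(-39919 + 2690)*((11*(-79) + L) - 26215) = (-39919 + 2690)*((11*(-79) + 108) - 26215) = -37229*((-869 + 108) - 26215) = -37229*(-761 - 26215) = -37229*(-26976) = 1004289504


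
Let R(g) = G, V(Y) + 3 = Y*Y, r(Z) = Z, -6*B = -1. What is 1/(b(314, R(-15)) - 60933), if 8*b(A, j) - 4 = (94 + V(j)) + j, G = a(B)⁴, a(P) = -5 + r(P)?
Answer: -13436928/317429721167 ≈ -4.2330e-5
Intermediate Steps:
B = ⅙ (B = -⅙*(-1) = ⅙ ≈ 0.16667)
V(Y) = -3 + Y² (V(Y) = -3 + Y*Y = -3 + Y²)
a(P) = -5 + P
G = 707281/1296 (G = (-5 + ⅙)⁴ = (-29/6)⁴ = 707281/1296 ≈ 545.74)
R(g) = 707281/1296
b(A, j) = 95/8 + j/8 + j²/8 (b(A, j) = ½ + ((94 + (-3 + j²)) + j)/8 = ½ + ((91 + j²) + j)/8 = ½ + (91 + j + j²)/8 = ½ + (91/8 + j/8 + j²/8) = 95/8 + j/8 + j²/8)
1/(b(314, R(-15)) - 60933) = 1/((95/8 + (⅛)*(707281/1296) + (707281/1296)²/8) - 60933) = 1/((95/8 + 707281/10368 + (⅛)*(500246412961/1679616)) - 60933) = 1/((95/8 + 707281/10368 + 500246412961/13436928) - 60933) = 1/(501322612657/13436928 - 60933) = 1/(-317429721167/13436928) = -13436928/317429721167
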